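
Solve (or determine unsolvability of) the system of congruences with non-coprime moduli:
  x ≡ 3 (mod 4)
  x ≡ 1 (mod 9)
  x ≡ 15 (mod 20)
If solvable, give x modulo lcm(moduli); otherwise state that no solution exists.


Moduli 4, 9, 20 are not pairwise coprime, so CRT works modulo lcm(m_i) when all pairwise compatibility conditions hold.
Pairwise compatibility: gcd(m_i, m_j) must divide a_i - a_j for every pair.
Merge one congruence at a time:
  Start: x ≡ 3 (mod 4).
  Combine with x ≡ 1 (mod 9): gcd(4, 9) = 1; 1 - 3 = -2, which IS divisible by 1, so compatible.
    Write x = 3 + 4·t and substitute into x ≡ 1 (mod 9): 4·t ≡ 1 − 3 = -2 (mod 9).
    Reduce coefficients mod 9: 4·t ≡ 7 (mod 9).
    The inverse of 4 mod 9 is 7 (since 4·7 = 28 = 3·9 + 1), so t ≡ 7·7 = 49 ≡ 4 (mod 9).
    Then x = 3 + 4·4 = 19, valid modulo lcm(4, 9) = 36: x ≡ 19 (mod 36).
  Combine with x ≡ 15 (mod 20): gcd(36, 20) = 4; 15 - 19 = -4, which IS divisible by 4, so compatible.
    Write x = 19 + 36·t and substitute into x ≡ 15 (mod 20): 36·t ≡ 15 − 19 = -4 (mod 20).
    Divide the congruence (and modulus) by g = 4: 9·t ≡ -1 (mod 5).
    Reduce coefficients mod 5: 4·t ≡ 4 (mod 5).
    The inverse of 4 mod 5 is 4 (since 4·4 = 16 = 3·5 + 1), so t ≡ 4·4 = 16 ≡ 1 (mod 5).
    Then x = 19 + 36·1 = 55, valid modulo lcm(36, 20) = 180: x ≡ 55 (mod 180).
Verify: 55 mod 4 = 3, 55 mod 9 = 1, 55 mod 20 = 15.

x ≡ 55 (mod 180).


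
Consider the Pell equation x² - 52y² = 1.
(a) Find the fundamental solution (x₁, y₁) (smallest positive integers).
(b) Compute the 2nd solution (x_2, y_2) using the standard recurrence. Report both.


Step 1: Find the fundamental solution (x₁, y₁) of x² - 52y² = 1.
  Expand √52 as a continued fraction. a₀ = ⌊√52⌋ = 7; iterate m_{k+1} = d_k·a_k − m_k, d_{k+1} = (52 − m_{k+1}²)/d_k, a_{k+1} = ⌊(a₀ + m_{k+1})/d_{k+1}⌋ (starting m₀ = 0, d₀ = 1), with convergents p_k = a_k·p_{k-1} + p_{k-2}, q_k = a_k·q_{k-1} + q_{k-2} (p₋₁ = 1, q₋₁ = 0):
  k = 0: a₀ = 7; p₀/q₀ = 7/1; p₀² − 52·q₀² = 49 − 52 = -3.
  k = 1: m = 7, d = 3, a = ⌊(7 + 7)/3⌋ = 4; p/q = (4·7 + 1)/(4·1 + 0) = 29/4; p² − 52·q² = 841 − 832 = 9.
  k = 2: m = 5, d = 9, a = ⌊(7 + 5)/9⌋ = 1; p/q = (1·29 + 7)/(1·4 + 1) = 36/5; p² − 52·q² = 1296 − 1300 = -4.
  k = 3: m = 4, d = 4, a = ⌊(7 + 4)/4⌋ = 2; p/q = (2·36 + 29)/(2·5 + 4) = 101/14; p² − 52·q² = 10201 − 10192 = 9.
  k = 4: m = 4, d = 9, a = ⌊(7 + 4)/9⌋ = 1; p/q = (1·101 + 36)/(1·14 + 5) = 137/19; p² − 52·q² = 18769 − 18772 = -3.
  k = 5: m = 5, d = 3, a = ⌊(7 + 5)/3⌋ = 4; p/q = (4·137 + 101)/(4·19 + 14) = 649/90; p² − 52·q² = 421201 − 421200 = 1.
  The first convergent with p² − 52·q² = 1 gives the fundamental solution (x₁, y₁) = (649, 90).
Step 2: Apply the recurrence (x_{n+1}, y_{n+1}) = (x₁x_n + 52y₁y_n, x₁y_n + y₁x_n) repeatedly.
  From (x_1, y_1) = (649, 90): x_2 = 649·649 + 52·90·90 = 842401; y_2 = 649·90 + 90·649 = 116820.
Step 3: Verify x_2² - 52·y_2² = 709639444801 - 709639444800 = 1 (should be 1). ✓

(x_1, y_1) = (649, 90); (x_2, y_2) = (842401, 116820).


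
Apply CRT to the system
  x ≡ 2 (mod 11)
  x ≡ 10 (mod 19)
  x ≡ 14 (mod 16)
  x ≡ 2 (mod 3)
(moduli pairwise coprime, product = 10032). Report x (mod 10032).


Product of moduli M = 11 · 19 · 16 · 3 = 10032.
Merge one congruence at a time:
  Start: x ≡ 2 (mod 11).
  Combine with x ≡ 10 (mod 19); new modulus lcm = 209.
    Write x = 2 + 11·t and substitute into x ≡ 10 (mod 19): 11·t ≡ 10 − 2 = 8 (mod 19).
    The inverse of 11 mod 19 is 7 (since 11·7 = 77 = 4·19 + 1), so t ≡ 7·8 = 56 ≡ 18 (mod 19).
    Then x = 2 + 11·18 = 200, valid modulo lcm(11, 19) = 209: x ≡ 200 (mod 209).
  Combine with x ≡ 14 (mod 16); new modulus lcm = 3344.
    Write x = 200 + 209·t and substitute into x ≡ 14 (mod 16): 209·t ≡ 14 − 200 = -186 (mod 16).
    Reduce coefficients mod 16: 1·t ≡ 6 (mod 16).
    So t ≡ 6 (mod 16).
    Then x = 200 + 209·6 = 1454, valid modulo lcm(209, 16) = 3344: x ≡ 1454 (mod 3344).
  Combine with x ≡ 2 (mod 3); new modulus lcm = 10032.
    Write x = 1454 + 3344·t and substitute into x ≡ 2 (mod 3): 3344·t ≡ 2 − 1454 = -1452 (mod 3).
    Reduce coefficients mod 3: 2·t ≡ 0 (mod 3).
    The inverse of 2 mod 3 is 2 (since 2·2 = 4 = 1·3 + 1), so t ≡ 2·0 = 0 ≡ 0 (mod 3).
    Then x = 1454 + 3344·0 = 1454, valid modulo lcm(3344, 3) = 10032: x ≡ 1454 (mod 10032).
Verify against each original: 1454 mod 11 = 2, 1454 mod 19 = 10, 1454 mod 16 = 14, 1454 mod 3 = 2.

x ≡ 1454 (mod 10032).


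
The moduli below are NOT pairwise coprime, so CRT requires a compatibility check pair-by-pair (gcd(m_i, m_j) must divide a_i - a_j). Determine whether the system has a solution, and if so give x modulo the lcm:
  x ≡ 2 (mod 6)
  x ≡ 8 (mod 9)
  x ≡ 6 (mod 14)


Moduli 6, 9, 14 are not pairwise coprime, so CRT works modulo lcm(m_i) when all pairwise compatibility conditions hold.
Pairwise compatibility: gcd(m_i, m_j) must divide a_i - a_j for every pair.
Merge one congruence at a time:
  Start: x ≡ 2 (mod 6).
  Combine with x ≡ 8 (mod 9): gcd(6, 9) = 3; 8 - 2 = 6, which IS divisible by 3, so compatible.
    Write x = 2 + 6·t and substitute into x ≡ 8 (mod 9): 6·t ≡ 8 − 2 = 6 (mod 9).
    Divide the congruence (and modulus) by g = 3: 2·t ≡ 2 (mod 3).
    The inverse of 2 mod 3 is 2 (since 2·2 = 4 = 1·3 + 1), so t ≡ 2·2 = 4 ≡ 1 (mod 3).
    Then x = 2 + 6·1 = 8, valid modulo lcm(6, 9) = 18: x ≡ 8 (mod 18).
  Combine with x ≡ 6 (mod 14): gcd(18, 14) = 2; 6 - 8 = -2, which IS divisible by 2, so compatible.
    Write x = 8 + 18·t and substitute into x ≡ 6 (mod 14): 18·t ≡ 6 − 8 = -2 (mod 14).
    Divide the congruence (and modulus) by g = 2: 9·t ≡ -1 (mod 7).
    Reduce coefficients mod 7: 2·t ≡ 6 (mod 7).
    The inverse of 2 mod 7 is 4 (since 2·4 = 8 = 1·7 + 1), so t ≡ 4·6 = 24 ≡ 3 (mod 7).
    Then x = 8 + 18·3 = 62, valid modulo lcm(18, 14) = 126: x ≡ 62 (mod 126).
Verify: 62 mod 6 = 2, 62 mod 9 = 8, 62 mod 14 = 6.

x ≡ 62 (mod 126).


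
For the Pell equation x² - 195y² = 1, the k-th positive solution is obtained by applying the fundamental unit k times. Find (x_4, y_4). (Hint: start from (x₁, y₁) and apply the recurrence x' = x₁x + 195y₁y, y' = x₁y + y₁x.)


Step 1: Find the fundamental solution (x₁, y₁) of x² - 195y² = 1.
  Expand √195 as a continued fraction. a₀ = ⌊√195⌋ = 13; iterate m_{k+1} = d_k·a_k − m_k, d_{k+1} = (195 − m_{k+1}²)/d_k, a_{k+1} = ⌊(a₀ + m_{k+1})/d_{k+1}⌋ (starting m₀ = 0, d₀ = 1), with convergents p_k = a_k·p_{k-1} + p_{k-2}, q_k = a_k·q_{k-1} + q_{k-2} (p₋₁ = 1, q₋₁ = 0):
  k = 0: a₀ = 13; p₀/q₀ = 13/1; p₀² − 195·q₀² = 169 − 195 = -26.
  k = 1: m = 13, d = 26, a = ⌊(13 + 13)/26⌋ = 1; p/q = (1·13 + 1)/(1·1 + 0) = 14/1; p² − 195·q² = 196 − 195 = 1.
  The first convergent with p² − 195·q² = 1 gives the fundamental solution (x₁, y₁) = (14, 1).
Step 2: Apply the recurrence (x_{n+1}, y_{n+1}) = (x₁x_n + 195y₁y_n, x₁y_n + y₁x_n) repeatedly.
  From (x_1, y_1) = (14, 1): x_2 = 14·14 + 195·1·1 = 391; y_2 = 14·1 + 1·14 = 28.
  From (x_2, y_2) = (391, 28): x_3 = 14·391 + 195·1·28 = 10934; y_3 = 14·28 + 1·391 = 783.
  From (x_3, y_3) = (10934, 783): x_4 = 14·10934 + 195·1·783 = 305761; y_4 = 14·783 + 1·10934 = 21896.
Step 3: Verify x_4² - 195·y_4² = 93489789121 - 93489789120 = 1 (should be 1). ✓

(x_1, y_1) = (14, 1); (x_4, y_4) = (305761, 21896).


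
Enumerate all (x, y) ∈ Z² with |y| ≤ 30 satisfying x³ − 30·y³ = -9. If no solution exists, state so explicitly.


The equation is x³ - 30y³ = -9. For fixed y, x³ = 30·y³ − 9, so a solution requires the RHS to be a perfect cube.
Strategy: iterate y from -30 to 30, compute RHS = 30·y³ − 9, and check whether it is a (positive or negative) perfect cube.
Check small values of y:
  y = 0: RHS = -9 is not a perfect cube.
  y = 1: RHS = 21 is not a perfect cube.
  y = -1: RHS = -39 is not a perfect cube.
  y = 2: RHS = 231 is not a perfect cube.
  y = -2: RHS = -249 is not a perfect cube.
  y = 3: RHS = 801 is not a perfect cube.
  y = -3: RHS = -819 is not a perfect cube.
Continuing the search up to |y| = 30 finds no solutions either.
No (x, y) in the scanned range satisfies the equation.

No integer solutions with |y| ≤ 30.


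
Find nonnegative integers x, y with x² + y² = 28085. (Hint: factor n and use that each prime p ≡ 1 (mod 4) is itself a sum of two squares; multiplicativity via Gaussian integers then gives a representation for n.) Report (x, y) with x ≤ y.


Step 1: Factor n = 28085 = 5 · 41 · 137.
Step 2: Check the mod-4 condition on each prime factor: 5 ≡ 1 (mod 4), exponent 1; 41 ≡ 1 (mod 4), exponent 1; 137 ≡ 1 (mod 4), exponent 1.
All primes ≡ 3 (mod 4) appear to even exponent (or don't appear), so by the two-squares theorem n IS expressible as a sum of two squares.
Step 3: Build a representation. Here n = 5 · 41 · 137 is a product of primes ≡ 1 (mod 4). Each prime p ≡ 1 (mod 4) is itself a sum of two squares; find a² by testing p − a² for a perfect square:
  5: 5 − 1² = 4 = 2² ⇒ 5 = 1² + 2².
  41: 41 − 1² = 40, 41 − 2² = 37, 41 − 3² = 32, 41 − 4² = 25 = 5² ⇒ 41 = 4² + 5².
  137: 137 − 1² = 136, 137 − 2² = 133, 137 − 3² = 128, 137 − 4² = 121 = 11² ⇒ 137 = 4² + 11².
  Combine using the Brahmagupta–Fibonacci identity (a² + b²)(c² + d²) = (ac − bd)² + (ad + bc)² = (ac + bd)² + (ad − bc)²:
  5 · 41 = 205: from (1² + 2²)(4² + 5²), take (1·4 − 2·5, 1·5 + 2·4) = (4 − 10, 5 + 8) = (-6, 13); dropping signs (only squares matter) gives (6, 13); check 6² + 13² = 36 + 169 = 205 ✓.
  205 · 137 = 28085: from (6² + 13²)(4² + 11²), take (6·4 − 13·11, 6·11 + 13·4) = (24 − 143, 66 + 52) = (-119, 118); dropping signs (only squares matter) gives (119, 118); check 119² + 118² = 14161 + 13924 = 28085 ✓.
Step 4: Order so x ≤ y and verify: 118² + 119² = 13924 + 14161 = 28085 = n. ✓

n = 28085 = 118² + 119² (one valid representation with x ≤ y).


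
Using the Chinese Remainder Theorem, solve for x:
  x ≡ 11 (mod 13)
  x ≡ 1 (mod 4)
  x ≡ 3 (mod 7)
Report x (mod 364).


Moduli 13, 4, 7 are pairwise coprime; by CRT there is a unique solution modulo M = 13 · 4 · 7 = 364.
Solve pairwise, accumulating the modulus:
  Start with x ≡ 11 (mod 13).
  Combine with x ≡ 1 (mod 4): since gcd(13, 4) = 1, we get a unique residue mod 52.
    Write x = 11 + 13·t and substitute into x ≡ 1 (mod 4): 13·t ≡ 1 − 11 = -10 (mod 4).
    Reduce coefficients mod 4: 1·t ≡ 2 (mod 4).
    So t ≡ 2 (mod 4).
    Then x = 11 + 13·2 = 37, valid modulo lcm(13, 4) = 52: x ≡ 37 (mod 52).
  Combine with x ≡ 3 (mod 7): since gcd(52, 7) = 1, we get a unique residue mod 364.
    Write x = 37 + 52·t and substitute into x ≡ 3 (mod 7): 52·t ≡ 3 − 37 = -34 (mod 7).
    Reduce coefficients mod 7: 3·t ≡ 1 (mod 7).
    The inverse of 3 mod 7 is 5 (since 3·5 = 15 = 2·7 + 1), so t ≡ 5·1 = 5 ≡ 5 (mod 7).
    Then x = 37 + 52·5 = 297, valid modulo lcm(52, 7) = 364: x ≡ 297 (mod 364).
Verify: 297 mod 13 = 11 ✓, 297 mod 4 = 1 ✓, 297 mod 7 = 3 ✓.

x ≡ 297 (mod 364).


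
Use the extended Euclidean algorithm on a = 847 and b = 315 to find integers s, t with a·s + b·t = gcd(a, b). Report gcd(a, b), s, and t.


Euclidean algorithm on (847, 315) — divide until remainder is 0:
  847 = 2 · 315 + 217
  315 = 1 · 217 + 98
  217 = 2 · 98 + 21
  98 = 4 · 21 + 14
  21 = 1 · 14 + 7
  14 = 2 · 7 + 0
gcd(847, 315) = 7.
Track Bezout coefficients alongside the remainders: start with r₀ = 847 = a·1 + b·0 (s = 1, t = 0) and r₁ = 315 = a·0 + b·1 (s = 0, t = 1); each new remainder r_{k+1} = r_{k-1} − q_k·r_k inherits s_{k+1} = s_{k-1} − q_k·s_k, t_{k+1} = t_{k-1} − q_k·t_k, so r_k = a·s_k + b·t_k at every step:
  q = 2: r = 217, s = 1 − 2·0 = 1, t = 0 − 2·1 = -2  (check: 847·1 + 315·(-2) = 217)
  q = 1: r = 98, s = 0 − 1·1 = -1, t = 1 − 1·(-2) = 3  (check: 847·(-1) + 315·3 = 98)
  q = 2: r = 21, s = 1 − 2·(-1) = 3, t = -2 − 2·3 = -8  (check: 847·3 + 315·(-8) = 21)
  q = 4: r = 14, s = -1 − 4·3 = -13, t = 3 − 4·(-8) = 35  (check: 847·(-13) + 315·35 = 14)
  q = 1: r = 7, s = 3 − 1·(-13) = 16, t = -8 − 1·35 = -43  (check: 847·16 + 315·(-43) = 7)
The row with r = 7 (the gcd) gives the Bezout coefficients s = 16, t = -43.
Result: 847 · (16) + 315 · (-43) = 7.

gcd(847, 315) = 7; s = 16, t = -43 (check: 847·16 + 315·(-43) = 7).


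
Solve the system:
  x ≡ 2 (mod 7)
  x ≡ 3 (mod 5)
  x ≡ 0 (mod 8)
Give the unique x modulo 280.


Moduli 7, 5, 8 are pairwise coprime; by CRT there is a unique solution modulo M = 7 · 5 · 8 = 280.
Solve pairwise, accumulating the modulus:
  Start with x ≡ 2 (mod 7).
  Combine with x ≡ 3 (mod 5): since gcd(7, 5) = 1, we get a unique residue mod 35.
    Write x = 2 + 7·t and substitute into x ≡ 3 (mod 5): 7·t ≡ 3 − 2 = 1 (mod 5).
    Reduce coefficients mod 5: 2·t ≡ 1 (mod 5).
    The inverse of 2 mod 5 is 3 (since 2·3 = 6 = 1·5 + 1), so t ≡ 3·1 = 3 ≡ 3 (mod 5).
    Then x = 2 + 7·3 = 23, valid modulo lcm(7, 5) = 35: x ≡ 23 (mod 35).
  Combine with x ≡ 0 (mod 8): since gcd(35, 8) = 1, we get a unique residue mod 280.
    Write x = 23 + 35·t and substitute into x ≡ 0 (mod 8): 35·t ≡ 0 − 23 = -23 (mod 8).
    Reduce coefficients mod 8: 3·t ≡ 1 (mod 8).
    The inverse of 3 mod 8 is 3 (since 3·3 = 9 = 1·8 + 1), so t ≡ 3·1 = 3 ≡ 3 (mod 8).
    Then x = 23 + 35·3 = 128, valid modulo lcm(35, 8) = 280: x ≡ 128 (mod 280).
Verify: 128 mod 7 = 2 ✓, 128 mod 5 = 3 ✓, 128 mod 8 = 0 ✓.

x ≡ 128 (mod 280).


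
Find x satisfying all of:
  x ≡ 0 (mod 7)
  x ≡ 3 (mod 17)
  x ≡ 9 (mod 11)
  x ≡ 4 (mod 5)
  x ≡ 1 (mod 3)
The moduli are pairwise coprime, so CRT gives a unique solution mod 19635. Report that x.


Product of moduli M = 7 · 17 · 11 · 5 · 3 = 19635.
Merge one congruence at a time:
  Start: x ≡ 0 (mod 7).
  Combine with x ≡ 3 (mod 17); new modulus lcm = 119.
    Write x = 0 + 7·t and substitute into x ≡ 3 (mod 17): 7·t ≡ 3 − 0 = 3 (mod 17).
    The inverse of 7 mod 17 is 5 (since 7·5 = 35 = 2·17 + 1), so t ≡ 5·3 = 15 ≡ 15 (mod 17).
    Then x = 0 + 7·15 = 105, valid modulo lcm(7, 17) = 119: x ≡ 105 (mod 119).
  Combine with x ≡ 9 (mod 11); new modulus lcm = 1309.
    Write x = 105 + 119·t and substitute into x ≡ 9 (mod 11): 119·t ≡ 9 − 105 = -96 (mod 11).
    Reduce coefficients mod 11: 9·t ≡ 3 (mod 11).
    The inverse of 9 mod 11 is 5 (since 9·5 = 45 = 4·11 + 1), so t ≡ 5·3 = 15 ≡ 4 (mod 11).
    Then x = 105 + 119·4 = 581, valid modulo lcm(119, 11) = 1309: x ≡ 581 (mod 1309).
  Combine with x ≡ 4 (mod 5); new modulus lcm = 6545.
    Write x = 581 + 1309·t and substitute into x ≡ 4 (mod 5): 1309·t ≡ 4 − 581 = -577 (mod 5).
    Reduce coefficients mod 5: 4·t ≡ 3 (mod 5).
    The inverse of 4 mod 5 is 4 (since 4·4 = 16 = 3·5 + 1), so t ≡ 4·3 = 12 ≡ 2 (mod 5).
    Then x = 581 + 1309·2 = 3199, valid modulo lcm(1309, 5) = 6545: x ≡ 3199 (mod 6545).
  Combine with x ≡ 1 (mod 3); new modulus lcm = 19635.
    Write x = 3199 + 6545·t and substitute into x ≡ 1 (mod 3): 6545·t ≡ 1 − 3199 = -3198 (mod 3).
    Reduce coefficients mod 3: 2·t ≡ 0 (mod 3).
    The inverse of 2 mod 3 is 2 (since 2·2 = 4 = 1·3 + 1), so t ≡ 2·0 = 0 ≡ 0 (mod 3).
    Then x = 3199 + 6545·0 = 3199, valid modulo lcm(6545, 3) = 19635: x ≡ 3199 (mod 19635).
Verify against each original: 3199 mod 7 = 0, 3199 mod 17 = 3, 3199 mod 11 = 9, 3199 mod 5 = 4, 3199 mod 3 = 1.

x ≡ 3199 (mod 19635).


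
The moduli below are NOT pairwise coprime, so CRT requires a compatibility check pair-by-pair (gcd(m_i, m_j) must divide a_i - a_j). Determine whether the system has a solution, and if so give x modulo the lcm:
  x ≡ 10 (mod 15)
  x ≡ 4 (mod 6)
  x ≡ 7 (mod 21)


Moduli 15, 6, 21 are not pairwise coprime, so CRT works modulo lcm(m_i) when all pairwise compatibility conditions hold.
Pairwise compatibility: gcd(m_i, m_j) must divide a_i - a_j for every pair.
Merge one congruence at a time:
  Start: x ≡ 10 (mod 15).
  Combine with x ≡ 4 (mod 6): gcd(15, 6) = 3; 4 - 10 = -6, which IS divisible by 3, so compatible.
    Write x = 10 + 15·t and substitute into x ≡ 4 (mod 6): 15·t ≡ 4 − 10 = -6 (mod 6).
    Divide the congruence (and modulus) by g = 3: 5·t ≡ -2 (mod 2).
    Reduce coefficients mod 2: 1·t ≡ 0 (mod 2).
    So t ≡ 0 (mod 2).
    Then x = 10 + 15·0 = 10, valid modulo lcm(15, 6) = 30: x ≡ 10 (mod 30).
  Combine with x ≡ 7 (mod 21): gcd(30, 21) = 3; 7 - 10 = -3, which IS divisible by 3, so compatible.
    Write x = 10 + 30·t and substitute into x ≡ 7 (mod 21): 30·t ≡ 7 − 10 = -3 (mod 21).
    Divide the congruence (and modulus) by g = 3: 10·t ≡ -1 (mod 7).
    Reduce coefficients mod 7: 3·t ≡ 6 (mod 7).
    The inverse of 3 mod 7 is 5 (since 3·5 = 15 = 2·7 + 1), so t ≡ 5·6 = 30 ≡ 2 (mod 7).
    Then x = 10 + 30·2 = 70, valid modulo lcm(30, 21) = 210: x ≡ 70 (mod 210).
Verify: 70 mod 15 = 10, 70 mod 6 = 4, 70 mod 21 = 7.

x ≡ 70 (mod 210).


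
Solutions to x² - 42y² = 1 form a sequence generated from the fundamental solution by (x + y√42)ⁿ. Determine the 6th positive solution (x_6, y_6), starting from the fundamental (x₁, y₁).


Step 1: Find the fundamental solution (x₁, y₁) of x² - 42y² = 1.
  Expand √42 as a continued fraction. a₀ = ⌊√42⌋ = 6; iterate m_{k+1} = d_k·a_k − m_k, d_{k+1} = (42 − m_{k+1}²)/d_k, a_{k+1} = ⌊(a₀ + m_{k+1})/d_{k+1}⌋ (starting m₀ = 0, d₀ = 1), with convergents p_k = a_k·p_{k-1} + p_{k-2}, q_k = a_k·q_{k-1} + q_{k-2} (p₋₁ = 1, q₋₁ = 0):
  k = 0: a₀ = 6; p₀/q₀ = 6/1; p₀² − 42·q₀² = 36 − 42 = -6.
  k = 1: m = 6, d = 6, a = ⌊(6 + 6)/6⌋ = 2; p/q = (2·6 + 1)/(2·1 + 0) = 13/2; p² − 42·q² = 169 − 168 = 1.
  The first convergent with p² − 42·q² = 1 gives the fundamental solution (x₁, y₁) = (13, 2).
Step 2: Apply the recurrence (x_{n+1}, y_{n+1}) = (x₁x_n + 42y₁y_n, x₁y_n + y₁x_n) repeatedly.
  From (x_1, y_1) = (13, 2): x_2 = 13·13 + 42·2·2 = 337; y_2 = 13·2 + 2·13 = 52.
  From (x_2, y_2) = (337, 52): x_3 = 13·337 + 42·2·52 = 8749; y_3 = 13·52 + 2·337 = 1350.
  From (x_3, y_3) = (8749, 1350): x_4 = 13·8749 + 42·2·1350 = 227137; y_4 = 13·1350 + 2·8749 = 35048.
  From (x_4, y_4) = (227137, 35048): x_5 = 13·227137 + 42·2·35048 = 5896813; y_5 = 13·35048 + 2·227137 = 909898.
  From (x_5, y_5) = (5896813, 909898): x_6 = 13·5896813 + 42·2·909898 = 153090001; y_6 = 13·909898 + 2·5896813 = 23622300.
Step 3: Verify x_6² - 42·y_6² = 23436548406180001 - 23436548406180000 = 1 (should be 1). ✓

(x_1, y_1) = (13, 2); (x_6, y_6) = (153090001, 23622300).


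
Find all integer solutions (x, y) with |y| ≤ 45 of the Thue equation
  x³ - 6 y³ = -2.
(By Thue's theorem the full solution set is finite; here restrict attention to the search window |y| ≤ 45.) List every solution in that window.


The equation is x³ - 6y³ = -2. For fixed y, x³ = 6·y³ − 2, so a solution requires the RHS to be a perfect cube.
Strategy: iterate y from -45 to 45, compute RHS = 6·y³ − 2, and check whether it is a (positive or negative) perfect cube.
Check small values of y:
  y = 0: RHS = -2 is not a perfect cube.
  y = 1: RHS = 4 is not a perfect cube.
  y = -1: RHS = -8 = (-2)³ ⇒ x = -2 works.
  y = 2: RHS = 46 is not a perfect cube.
  y = -2: RHS = -50 is not a perfect cube.
  y = 3: RHS = 160 is not a perfect cube.
  y = -3: RHS = -164 is not a perfect cube.
Continuing the search up to |y| = 45 finds no further solutions beyond those listed.
Collected solutions: (-2, -1).

Solutions (with |y| ≤ 45): (-2, -1).


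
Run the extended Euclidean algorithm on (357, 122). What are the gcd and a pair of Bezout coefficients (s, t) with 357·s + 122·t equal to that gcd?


Euclidean algorithm on (357, 122) — divide until remainder is 0:
  357 = 2 · 122 + 113
  122 = 1 · 113 + 9
  113 = 12 · 9 + 5
  9 = 1 · 5 + 4
  5 = 1 · 4 + 1
  4 = 4 · 1 + 0
gcd(357, 122) = 1.
Track Bezout coefficients alongside the remainders: start with r₀ = 357 = a·1 + b·0 (s = 1, t = 0) and r₁ = 122 = a·0 + b·1 (s = 0, t = 1); each new remainder r_{k+1} = r_{k-1} − q_k·r_k inherits s_{k+1} = s_{k-1} − q_k·s_k, t_{k+1} = t_{k-1} − q_k·t_k, so r_k = a·s_k + b·t_k at every step:
  q = 2: r = 113, s = 1 − 2·0 = 1, t = 0 − 2·1 = -2  (check: 357·1 + 122·(-2) = 113)
  q = 1: r = 9, s = 0 − 1·1 = -1, t = 1 − 1·(-2) = 3  (check: 357·(-1) + 122·3 = 9)
  q = 12: r = 5, s = 1 − 12·(-1) = 13, t = -2 − 12·3 = -38  (check: 357·13 + 122·(-38) = 5)
  q = 1: r = 4, s = -1 − 1·13 = -14, t = 3 − 1·(-38) = 41  (check: 357·(-14) + 122·41 = 4)
  q = 1: r = 1, s = 13 − 1·(-14) = 27, t = -38 − 1·41 = -79  (check: 357·27 + 122·(-79) = 1)
The row with r = 1 (the gcd) gives the Bezout coefficients s = 27, t = -79.
Result: 357 · (27) + 122 · (-79) = 1.

gcd(357, 122) = 1; s = 27, t = -79 (check: 357·27 + 122·(-79) = 1).


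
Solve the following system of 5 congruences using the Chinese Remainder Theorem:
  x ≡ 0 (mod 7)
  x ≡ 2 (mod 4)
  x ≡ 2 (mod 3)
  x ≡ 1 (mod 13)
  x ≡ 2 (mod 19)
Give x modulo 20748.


Product of moduli M = 7 · 4 · 3 · 13 · 19 = 20748.
Merge one congruence at a time:
  Start: x ≡ 0 (mod 7).
  Combine with x ≡ 2 (mod 4); new modulus lcm = 28.
    Write x = 0 + 7·t and substitute into x ≡ 2 (mod 4): 7·t ≡ 2 − 0 = 2 (mod 4).
    Reduce coefficients mod 4: 3·t ≡ 2 (mod 4).
    The inverse of 3 mod 4 is 3 (since 3·3 = 9 = 2·4 + 1), so t ≡ 3·2 = 6 ≡ 2 (mod 4).
    Then x = 0 + 7·2 = 14, valid modulo lcm(7, 4) = 28: x ≡ 14 (mod 28).
  Combine with x ≡ 2 (mod 3); new modulus lcm = 84.
    Write x = 14 + 28·t and substitute into x ≡ 2 (mod 3): 28·t ≡ 2 − 14 = -12 (mod 3).
    Reduce coefficients mod 3: 1·t ≡ 0 (mod 3).
    So t ≡ 0 (mod 3).
    Then x = 14 + 28·0 = 14, valid modulo lcm(28, 3) = 84: x ≡ 14 (mod 84).
  Combine with x ≡ 1 (mod 13); new modulus lcm = 1092.
    Write x = 14 + 84·t and substitute into x ≡ 1 (mod 13): 84·t ≡ 1 − 14 = -13 (mod 13).
    Reduce coefficients mod 13: 6·t ≡ 0 (mod 13).
    The inverse of 6 mod 13 is 11 (since 6·11 = 66 = 5·13 + 1), so t ≡ 11·0 = 0 ≡ 0 (mod 13).
    Then x = 14 + 84·0 = 14, valid modulo lcm(84, 13) = 1092: x ≡ 14 (mod 1092).
  Combine with x ≡ 2 (mod 19); new modulus lcm = 20748.
    Write x = 14 + 1092·t and substitute into x ≡ 2 (mod 19): 1092·t ≡ 2 − 14 = -12 (mod 19).
    Reduce coefficients mod 19: 9·t ≡ 7 (mod 19).
    The inverse of 9 mod 19 is 17 (since 9·17 = 153 = 8·19 + 1), so t ≡ 17·7 = 119 ≡ 5 (mod 19).
    Then x = 14 + 1092·5 = 5474, valid modulo lcm(1092, 19) = 20748: x ≡ 5474 (mod 20748).
Verify against each original: 5474 mod 7 = 0, 5474 mod 4 = 2, 5474 mod 3 = 2, 5474 mod 13 = 1, 5474 mod 19 = 2.

x ≡ 5474 (mod 20748).


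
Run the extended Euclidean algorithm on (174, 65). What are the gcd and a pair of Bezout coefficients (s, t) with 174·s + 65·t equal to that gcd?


Euclidean algorithm on (174, 65) — divide until remainder is 0:
  174 = 2 · 65 + 44
  65 = 1 · 44 + 21
  44 = 2 · 21 + 2
  21 = 10 · 2 + 1
  2 = 2 · 1 + 0
gcd(174, 65) = 1.
Track Bezout coefficients alongside the remainders: start with r₀ = 174 = a·1 + b·0 (s = 1, t = 0) and r₁ = 65 = a·0 + b·1 (s = 0, t = 1); each new remainder r_{k+1} = r_{k-1} − q_k·r_k inherits s_{k+1} = s_{k-1} − q_k·s_k, t_{k+1} = t_{k-1} − q_k·t_k, so r_k = a·s_k + b·t_k at every step:
  q = 2: r = 44, s = 1 − 2·0 = 1, t = 0 − 2·1 = -2  (check: 174·1 + 65·(-2) = 44)
  q = 1: r = 21, s = 0 − 1·1 = -1, t = 1 − 1·(-2) = 3  (check: 174·(-1) + 65·3 = 21)
  q = 2: r = 2, s = 1 − 2·(-1) = 3, t = -2 − 2·3 = -8  (check: 174·3 + 65·(-8) = 2)
  q = 10: r = 1, s = -1 − 10·3 = -31, t = 3 − 10·(-8) = 83  (check: 174·(-31) + 65·83 = 1)
The row with r = 1 (the gcd) gives the Bezout coefficients s = -31, t = 83.
Result: 174 · (-31) + 65 · (83) = 1.

gcd(174, 65) = 1; s = -31, t = 83 (check: 174·(-31) + 65·83 = 1).


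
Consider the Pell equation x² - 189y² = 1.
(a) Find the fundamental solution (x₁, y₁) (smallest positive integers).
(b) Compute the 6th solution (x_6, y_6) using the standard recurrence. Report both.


Step 1: Find the fundamental solution (x₁, y₁) of x² - 189y² = 1.
  Expand √189 as a continued fraction. a₀ = ⌊√189⌋ = 13; iterate m_{k+1} = d_k·a_k − m_k, d_{k+1} = (189 − m_{k+1}²)/d_k, a_{k+1} = ⌊(a₀ + m_{k+1})/d_{k+1}⌋ (starting m₀ = 0, d₀ = 1), with convergents p_k = a_k·p_{k-1} + p_{k-2}, q_k = a_k·q_{k-1} + q_{k-2} (p₋₁ = 1, q₋₁ = 0):
  k = 0: a₀ = 13; p₀/q₀ = 13/1; p₀² − 189·q₀² = 169 − 189 = -20.
  k = 1: m = 13, d = 20, a = ⌊(13 + 13)/20⌋ = 1; p/q = (1·13 + 1)/(1·1 + 0) = 14/1; p² − 189·q² = 196 − 189 = 7.
  k = 2: m = 7, d = 7, a = ⌊(13 + 7)/7⌋ = 2; p/q = (2·14 + 13)/(2·1 + 1) = 41/3; p² − 189·q² = 1681 − 1701 = -20.
  k = 3: m = 7, d = 20, a = ⌊(13 + 7)/20⌋ = 1; p/q = (1·41 + 14)/(1·3 + 1) = 55/4; p² − 189·q² = 3025 − 3024 = 1.
  The first convergent with p² − 189·q² = 1 gives the fundamental solution (x₁, y₁) = (55, 4).
Step 2: Apply the recurrence (x_{n+1}, y_{n+1}) = (x₁x_n + 189y₁y_n, x₁y_n + y₁x_n) repeatedly.
  From (x_1, y_1) = (55, 4): x_2 = 55·55 + 189·4·4 = 6049; y_2 = 55·4 + 4·55 = 440.
  From (x_2, y_2) = (6049, 440): x_3 = 55·6049 + 189·4·440 = 665335; y_3 = 55·440 + 4·6049 = 48396.
  From (x_3, y_3) = (665335, 48396): x_4 = 55·665335 + 189·4·48396 = 73180801; y_4 = 55·48396 + 4·665335 = 5323120.
  From (x_4, y_4) = (73180801, 5323120): x_5 = 55·73180801 + 189·4·5323120 = 8049222775; y_5 = 55·5323120 + 4·73180801 = 585494804.
  From (x_5, y_5) = (8049222775, 585494804): x_6 = 55·8049222775 + 189·4·585494804 = 885341324449; y_6 = 55·585494804 + 4·8049222775 = 64399105320.
Step 3: Verify x_6² - 189·y_6² = 783829260777109485153601 - 783829260777109485153600 = 1 (should be 1). ✓

(x_1, y_1) = (55, 4); (x_6, y_6) = (885341324449, 64399105320).


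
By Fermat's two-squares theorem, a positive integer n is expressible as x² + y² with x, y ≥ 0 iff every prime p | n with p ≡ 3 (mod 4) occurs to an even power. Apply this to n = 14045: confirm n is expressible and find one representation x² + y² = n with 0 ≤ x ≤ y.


Step 1: Factor n = 14045 = 5 · 53^2.
Step 2: Check the mod-4 condition on each prime factor: 5 ≡ 1 (mod 4), exponent 1; 53 ≡ 1 (mod 4), exponent 2.
All primes ≡ 3 (mod 4) appear to even exponent (or don't appear), so by the two-squares theorem n IS expressible as a sum of two squares.
Step 3: Build a representation. Here n = 5 · 53 · 53 is a product of primes ≡ 1 (mod 4). Each prime p ≡ 1 (mod 4) is itself a sum of two squares; find a² by testing p − a² for a perfect square:
  5: 5 − 1² = 4 = 2² ⇒ 5 = 1² + 2².
  53: 53 − 1² = 52, 53 − 2² = 49 = 7² ⇒ 53 = 2² + 7².
  Combine using the Brahmagupta–Fibonacci identity (a² + b²)(c² + d²) = (ac − bd)² + (ad + bc)² = (ac + bd)² + (ad − bc)²:
  5 · 53 = 265: from (1² + 2²)(2² + 7²), take (1·2 − 2·7, 1·7 + 2·2) = (2 − 14, 7 + 4) = (-12, 11); dropping signs (only squares matter) gives (12, 11); check 12² + 11² = 144 + 121 = 265 ✓.
  265 · 53 = 14045: from (12² + 11²)(2² + 7²), take (12·2 − 11·7, 12·7 + 11·2) = (24 − 77, 84 + 22) = (-53, 106); dropping signs (only squares matter) gives (53, 106); check 53² + 106² = 2809 + 11236 = 14045 ✓.
Step 4: Order so x ≤ y and verify: 53² + 106² = 2809 + 11236 = 14045 = n. ✓

n = 14045 = 53² + 106² (one valid representation with x ≤ y).


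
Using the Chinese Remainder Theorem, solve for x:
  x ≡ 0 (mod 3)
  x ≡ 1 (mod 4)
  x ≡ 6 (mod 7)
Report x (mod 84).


Moduli 3, 4, 7 are pairwise coprime; by CRT there is a unique solution modulo M = 3 · 4 · 7 = 84.
Solve pairwise, accumulating the modulus:
  Start with x ≡ 0 (mod 3).
  Combine with x ≡ 1 (mod 4): since gcd(3, 4) = 1, we get a unique residue mod 12.
    Write x = 0 + 3·t and substitute into x ≡ 1 (mod 4): 3·t ≡ 1 − 0 = 1 (mod 4).
    The inverse of 3 mod 4 is 3 (since 3·3 = 9 = 2·4 + 1), so t ≡ 3·1 = 3 ≡ 3 (mod 4).
    Then x = 0 + 3·3 = 9, valid modulo lcm(3, 4) = 12: x ≡ 9 (mod 12).
  Combine with x ≡ 6 (mod 7): since gcd(12, 7) = 1, we get a unique residue mod 84.
    Write x = 9 + 12·t and substitute into x ≡ 6 (mod 7): 12·t ≡ 6 − 9 = -3 (mod 7).
    Reduce coefficients mod 7: 5·t ≡ 4 (mod 7).
    The inverse of 5 mod 7 is 3 (since 5·3 = 15 = 2·7 + 1), so t ≡ 3·4 = 12 ≡ 5 (mod 7).
    Then x = 9 + 12·5 = 69, valid modulo lcm(12, 7) = 84: x ≡ 69 (mod 84).
Verify: 69 mod 3 = 0 ✓, 69 mod 4 = 1 ✓, 69 mod 7 = 6 ✓.

x ≡ 69 (mod 84).


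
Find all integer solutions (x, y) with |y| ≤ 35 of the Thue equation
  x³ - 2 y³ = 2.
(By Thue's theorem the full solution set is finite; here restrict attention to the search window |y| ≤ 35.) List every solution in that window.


The equation is x³ - 2y³ = 2. For fixed y, x³ = 2·y³ + 2, so a solution requires the RHS to be a perfect cube.
Strategy: iterate y from -35 to 35, compute RHS = 2·y³ + 2, and check whether it is a (positive or negative) perfect cube.
Check small values of y:
  y = 0: RHS = 2 is not a perfect cube.
  y = 1: RHS = 4 is not a perfect cube.
  y = -1: RHS = 0 = (0)³ ⇒ x = 0 works.
  y = 2: RHS = 18 is not a perfect cube.
  y = -2: RHS = -14 is not a perfect cube.
  y = 3: RHS = 56 is not a perfect cube.
  y = -3: RHS = -52 is not a perfect cube.
Continuing the search up to |y| = 35 finds no further solutions beyond those listed.
Collected solutions: (0, -1).

Solutions (with |y| ≤ 35): (0, -1).


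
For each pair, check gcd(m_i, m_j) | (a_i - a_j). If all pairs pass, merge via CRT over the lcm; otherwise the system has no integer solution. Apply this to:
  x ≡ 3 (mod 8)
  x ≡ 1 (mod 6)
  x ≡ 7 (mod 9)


Moduli 8, 6, 9 are not pairwise coprime, so CRT works modulo lcm(m_i) when all pairwise compatibility conditions hold.
Pairwise compatibility: gcd(m_i, m_j) must divide a_i - a_j for every pair.
Merge one congruence at a time:
  Start: x ≡ 3 (mod 8).
  Combine with x ≡ 1 (mod 6): gcd(8, 6) = 2; 1 - 3 = -2, which IS divisible by 2, so compatible.
    Write x = 3 + 8·t and substitute into x ≡ 1 (mod 6): 8·t ≡ 1 − 3 = -2 (mod 6).
    Divide the congruence (and modulus) by g = 2: 4·t ≡ -1 (mod 3).
    Reduce coefficients mod 3: 1·t ≡ 2 (mod 3).
    So t ≡ 2 (mod 3).
    Then x = 3 + 8·2 = 19, valid modulo lcm(8, 6) = 24: x ≡ 19 (mod 24).
  Combine with x ≡ 7 (mod 9): gcd(24, 9) = 3; 7 - 19 = -12, which IS divisible by 3, so compatible.
    Write x = 19 + 24·t and substitute into x ≡ 7 (mod 9): 24·t ≡ 7 − 19 = -12 (mod 9).
    Divide the congruence (and modulus) by g = 3: 8·t ≡ -4 (mod 3).
    Reduce coefficients mod 3: 2·t ≡ 2 (mod 3).
    The inverse of 2 mod 3 is 2 (since 2·2 = 4 = 1·3 + 1), so t ≡ 2·2 = 4 ≡ 1 (mod 3).
    Then x = 19 + 24·1 = 43, valid modulo lcm(24, 9) = 72: x ≡ 43 (mod 72).
Verify: 43 mod 8 = 3, 43 mod 6 = 1, 43 mod 9 = 7.

x ≡ 43 (mod 72).


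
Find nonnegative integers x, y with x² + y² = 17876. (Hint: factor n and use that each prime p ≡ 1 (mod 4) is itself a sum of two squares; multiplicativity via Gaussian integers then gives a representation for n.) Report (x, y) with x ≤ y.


Step 1: Factor n = 17876 = 2^2 · 41 · 109.
Step 2: Check the mod-4 condition on each prime factor: 2 = 2 (special); 41 ≡ 1 (mod 4), exponent 1; 109 ≡ 1 (mod 4), exponent 1.
All primes ≡ 3 (mod 4) appear to even exponent (or don't appear), so by the two-squares theorem n IS expressible as a sum of two squares.
Step 3: Build a representation. Group n = k² · m with k = 2 and m = 41 · 109 = 4469 (a product of primes ≡ 1 (mod 4)); a representation of m scales to one of n via (k·x)² + (k·y)² = k²(x² + y²). Each prime p ≡ 1 (mod 4) is itself a sum of two squares; find a² by testing p − a² for a perfect square:
  41: 41 − 1² = 40, 41 − 2² = 37, 41 − 3² = 32, 41 − 4² = 25 = 5² ⇒ 41 = 4² + 5².
  109: 109 − 1² = 108, 109 − 2² = 105, 109 − 3² = 100 = 10² ⇒ 109 = 3² + 10².
  Combine using the Brahmagupta–Fibonacci identity (a² + b²)(c² + d²) = (ac − bd)² + (ad + bc)² = (ac + bd)² + (ad − bc)²:
  41 · 109 = 4469: from (4² + 5²)(3² + 10²), take (4·3 − 5·10, 4·10 + 5·3) = (12 − 50, 40 + 15) = (-38, 55); dropping signs (only squares matter) gives (38, 55); check 38² + 55² = 1444 + 3025 = 4469 ✓.
  Scale by k = 2: (2·38, 2·55) = (76, 110).
Step 4: Order so x ≤ y and verify: 76² + 110² = 5776 + 12100 = 17876 = n. ✓

n = 17876 = 76² + 110² (one valid representation with x ≤ y).


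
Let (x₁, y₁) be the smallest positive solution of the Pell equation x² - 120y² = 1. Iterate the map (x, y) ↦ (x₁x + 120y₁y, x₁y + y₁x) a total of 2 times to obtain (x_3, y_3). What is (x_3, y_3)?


Step 1: Find the fundamental solution (x₁, y₁) of x² - 120y² = 1.
  Expand √120 as a continued fraction. a₀ = ⌊√120⌋ = 10; iterate m_{k+1} = d_k·a_k − m_k, d_{k+1} = (120 − m_{k+1}²)/d_k, a_{k+1} = ⌊(a₀ + m_{k+1})/d_{k+1}⌋ (starting m₀ = 0, d₀ = 1), with convergents p_k = a_k·p_{k-1} + p_{k-2}, q_k = a_k·q_{k-1} + q_{k-2} (p₋₁ = 1, q₋₁ = 0):
  k = 0: a₀ = 10; p₀/q₀ = 10/1; p₀² − 120·q₀² = 100 − 120 = -20.
  k = 1: m = 10, d = 20, a = ⌊(10 + 10)/20⌋ = 1; p/q = (1·10 + 1)/(1·1 + 0) = 11/1; p² − 120·q² = 121 − 120 = 1.
  The first convergent with p² − 120·q² = 1 gives the fundamental solution (x₁, y₁) = (11, 1).
Step 2: Apply the recurrence (x_{n+1}, y_{n+1}) = (x₁x_n + 120y₁y_n, x₁y_n + y₁x_n) repeatedly.
  From (x_1, y_1) = (11, 1): x_2 = 11·11 + 120·1·1 = 241; y_2 = 11·1 + 1·11 = 22.
  From (x_2, y_2) = (241, 22): x_3 = 11·241 + 120·1·22 = 5291; y_3 = 11·22 + 1·241 = 483.
Step 3: Verify x_3² - 120·y_3² = 27994681 - 27994680 = 1 (should be 1). ✓

(x_1, y_1) = (11, 1); (x_3, y_3) = (5291, 483).


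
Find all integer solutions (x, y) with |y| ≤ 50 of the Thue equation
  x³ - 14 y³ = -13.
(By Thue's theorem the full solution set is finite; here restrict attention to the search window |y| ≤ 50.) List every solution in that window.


The equation is x³ - 14y³ = -13. For fixed y, x³ = 14·y³ − 13, so a solution requires the RHS to be a perfect cube.
Strategy: iterate y from -50 to 50, compute RHS = 14·y³ − 13, and check whether it is a (positive or negative) perfect cube.
Check small values of y:
  y = 0: RHS = -13 is not a perfect cube.
  y = 1: RHS = 1 = (1)³ ⇒ x = 1 works.
  y = -1: RHS = -27 = (-3)³ ⇒ x = -3 works.
  y = 2: RHS = 99 is not a perfect cube.
  y = -2: RHS = -125 = (-5)³ ⇒ x = -5 works.
  y = 3: RHS = 365 is not a perfect cube.
  y = -3: RHS = -391 is not a perfect cube.
Continuing the search up to |y| = 50 finds no further solutions beyond those listed.
Collected solutions: (1, 1), (-3, -1), (-5, -2).

Solutions (with |y| ≤ 50): (1, 1), (-3, -1), (-5, -2).


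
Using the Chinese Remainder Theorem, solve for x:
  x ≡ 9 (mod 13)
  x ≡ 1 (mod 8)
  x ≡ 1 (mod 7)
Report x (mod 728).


Moduli 13, 8, 7 are pairwise coprime; by CRT there is a unique solution modulo M = 13 · 8 · 7 = 728.
Solve pairwise, accumulating the modulus:
  Start with x ≡ 9 (mod 13).
  Combine with x ≡ 1 (mod 8): since gcd(13, 8) = 1, we get a unique residue mod 104.
    Write x = 9 + 13·t and substitute into x ≡ 1 (mod 8): 13·t ≡ 1 − 9 = -8 (mod 8).
    Reduce coefficients mod 8: 5·t ≡ 0 (mod 8).
    The inverse of 5 mod 8 is 5 (since 5·5 = 25 = 3·8 + 1), so t ≡ 5·0 = 0 ≡ 0 (mod 8).
    Then x = 9 + 13·0 = 9, valid modulo lcm(13, 8) = 104: x ≡ 9 (mod 104).
  Combine with x ≡ 1 (mod 7): since gcd(104, 7) = 1, we get a unique residue mod 728.
    Write x = 9 + 104·t and substitute into x ≡ 1 (mod 7): 104·t ≡ 1 − 9 = -8 (mod 7).
    Reduce coefficients mod 7: 6·t ≡ 6 (mod 7).
    The inverse of 6 mod 7 is 6 (since 6·6 = 36 = 5·7 + 1), so t ≡ 6·6 = 36 ≡ 1 (mod 7).
    Then x = 9 + 104·1 = 113, valid modulo lcm(104, 7) = 728: x ≡ 113 (mod 728).
Verify: 113 mod 13 = 9 ✓, 113 mod 8 = 1 ✓, 113 mod 7 = 1 ✓.

x ≡ 113 (mod 728).


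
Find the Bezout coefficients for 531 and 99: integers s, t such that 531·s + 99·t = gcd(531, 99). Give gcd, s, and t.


Euclidean algorithm on (531, 99) — divide until remainder is 0:
  531 = 5 · 99 + 36
  99 = 2 · 36 + 27
  36 = 1 · 27 + 9
  27 = 3 · 9 + 0
gcd(531, 99) = 9.
Track Bezout coefficients alongside the remainders: start with r₀ = 531 = a·1 + b·0 (s = 1, t = 0) and r₁ = 99 = a·0 + b·1 (s = 0, t = 1); each new remainder r_{k+1} = r_{k-1} − q_k·r_k inherits s_{k+1} = s_{k-1} − q_k·s_k, t_{k+1} = t_{k-1} − q_k·t_k, so r_k = a·s_k + b·t_k at every step:
  q = 5: r = 36, s = 1 − 5·0 = 1, t = 0 − 5·1 = -5  (check: 531·1 + 99·(-5) = 36)
  q = 2: r = 27, s = 0 − 2·1 = -2, t = 1 − 2·(-5) = 11  (check: 531·(-2) + 99·11 = 27)
  q = 1: r = 9, s = 1 − 1·(-2) = 3, t = -5 − 1·11 = -16  (check: 531·3 + 99·(-16) = 9)
The row with r = 9 (the gcd) gives the Bezout coefficients s = 3, t = -16.
Result: 531 · (3) + 99 · (-16) = 9.

gcd(531, 99) = 9; s = 3, t = -16 (check: 531·3 + 99·(-16) = 9).


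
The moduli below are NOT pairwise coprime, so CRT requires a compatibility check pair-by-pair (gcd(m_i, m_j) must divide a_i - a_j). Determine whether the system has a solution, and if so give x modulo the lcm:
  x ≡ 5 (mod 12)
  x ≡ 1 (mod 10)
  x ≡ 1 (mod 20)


Moduli 12, 10, 20 are not pairwise coprime, so CRT works modulo lcm(m_i) when all pairwise compatibility conditions hold.
Pairwise compatibility: gcd(m_i, m_j) must divide a_i - a_j for every pair.
Merge one congruence at a time:
  Start: x ≡ 5 (mod 12).
  Combine with x ≡ 1 (mod 10): gcd(12, 10) = 2; 1 - 5 = -4, which IS divisible by 2, so compatible.
    Write x = 5 + 12·t and substitute into x ≡ 1 (mod 10): 12·t ≡ 1 − 5 = -4 (mod 10).
    Divide the congruence (and modulus) by g = 2: 6·t ≡ -2 (mod 5).
    Reduce coefficients mod 5: 1·t ≡ 3 (mod 5).
    So t ≡ 3 (mod 5).
    Then x = 5 + 12·3 = 41, valid modulo lcm(12, 10) = 60: x ≡ 41 (mod 60).
  Combine with x ≡ 1 (mod 20): gcd(60, 20) = 20; 1 - 41 = -40, which IS divisible by 20, so compatible.
    Write x = 41 + 60·t and substitute into x ≡ 1 (mod 20): 60·t ≡ 1 − 41 = -40 (mod 20).
    Divide the congruence (and modulus) by g = 20: 3·t ≡ -2 (mod 1).
    Modulo 1 every t works; take t = 0.
    Then x = 41 + 60·0 = 41, valid modulo lcm(60, 20) = 60: x ≡ 41 (mod 60).
Verify: 41 mod 12 = 5, 41 mod 10 = 1, 41 mod 20 = 1.

x ≡ 41 (mod 60).


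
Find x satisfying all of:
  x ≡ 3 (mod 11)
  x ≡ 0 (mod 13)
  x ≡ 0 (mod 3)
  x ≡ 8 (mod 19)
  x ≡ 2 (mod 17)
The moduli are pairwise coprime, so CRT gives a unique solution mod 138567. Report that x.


Product of moduli M = 11 · 13 · 3 · 19 · 17 = 138567.
Merge one congruence at a time:
  Start: x ≡ 3 (mod 11).
  Combine with x ≡ 0 (mod 13); new modulus lcm = 143.
    Write x = 3 + 11·t and substitute into x ≡ 0 (mod 13): 11·t ≡ 0 − 3 = -3 (mod 13).
    Reduce coefficients mod 13: 11·t ≡ 10 (mod 13).
    The inverse of 11 mod 13 is 6 (since 11·6 = 66 = 5·13 + 1), so t ≡ 6·10 = 60 ≡ 8 (mod 13).
    Then x = 3 + 11·8 = 91, valid modulo lcm(11, 13) = 143: x ≡ 91 (mod 143).
  Combine with x ≡ 0 (mod 3); new modulus lcm = 429.
    Write x = 91 + 143·t and substitute into x ≡ 0 (mod 3): 143·t ≡ 0 − 91 = -91 (mod 3).
    Reduce coefficients mod 3: 2·t ≡ 2 (mod 3).
    The inverse of 2 mod 3 is 2 (since 2·2 = 4 = 1·3 + 1), so t ≡ 2·2 = 4 ≡ 1 (mod 3).
    Then x = 91 + 143·1 = 234, valid modulo lcm(143, 3) = 429: x ≡ 234 (mod 429).
  Combine with x ≡ 8 (mod 19); new modulus lcm = 8151.
    Write x = 234 + 429·t and substitute into x ≡ 8 (mod 19): 429·t ≡ 8 − 234 = -226 (mod 19).
    Reduce coefficients mod 19: 11·t ≡ 2 (mod 19).
    The inverse of 11 mod 19 is 7 (since 11·7 = 77 = 4·19 + 1), so t ≡ 7·2 = 14 ≡ 14 (mod 19).
    Then x = 234 + 429·14 = 6240, valid modulo lcm(429, 19) = 8151: x ≡ 6240 (mod 8151).
  Combine with x ≡ 2 (mod 17); new modulus lcm = 138567.
    Write x = 6240 + 8151·t and substitute into x ≡ 2 (mod 17): 8151·t ≡ 2 − 6240 = -6238 (mod 17).
    Reduce coefficients mod 17: 8·t ≡ 1 (mod 17).
    The inverse of 8 mod 17 is 15 (since 8·15 = 120 = 7·17 + 1), so t ≡ 15·1 = 15 ≡ 15 (mod 17).
    Then x = 6240 + 8151·15 = 128505, valid modulo lcm(8151, 17) = 138567: x ≡ 128505 (mod 138567).
Verify against each original: 128505 mod 11 = 3, 128505 mod 13 = 0, 128505 mod 3 = 0, 128505 mod 19 = 8, 128505 mod 17 = 2.

x ≡ 128505 (mod 138567).
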